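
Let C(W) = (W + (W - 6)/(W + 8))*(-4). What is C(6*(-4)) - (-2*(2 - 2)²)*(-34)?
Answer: 177/2 ≈ 88.500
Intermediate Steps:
C(W) = -4*W - 4*(-6 + W)/(8 + W) (C(W) = (W + (-6 + W)/(8 + W))*(-4) = -4*W - 4*(-6 + W)/(8 + W))
C(6*(-4)) - (-2*(2 - 2)²)*(-34) = 4*(6 - (6*(-4))² - 54*(-4))/(8 + 6*(-4)) - (-2*(2 - 2)²)*(-34) = 4*(6 - 1*(-24)² - 9*(-24))/(8 - 24) - (-2*0²)*(-34) = 4*(6 - 1*576 + 216)/(-16) - (-2*0)*(-34) = 4*(-1/16)*(6 - 576 + 216) - 0*(-34) = 4*(-1/16)*(-354) - 1*0 = 177/2 + 0 = 177/2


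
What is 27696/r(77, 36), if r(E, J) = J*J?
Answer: 577/27 ≈ 21.370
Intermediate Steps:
r(E, J) = J²
27696/r(77, 36) = 27696/(36²) = 27696/1296 = 27696*(1/1296) = 577/27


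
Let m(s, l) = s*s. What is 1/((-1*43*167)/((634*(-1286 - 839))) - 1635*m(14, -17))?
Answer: -1347250/431739727819 ≈ -3.1205e-6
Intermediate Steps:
m(s, l) = s²
1/((-1*43*167)/((634*(-1286 - 839))) - 1635*m(14, -17)) = 1/((-1*43*167)/((634*(-1286 - 839))) - 1635*14²) = 1/((-43*167)/((634*(-2125))) - 1635*196) = 1/(-7181/(-1347250) - 320460) = 1/(-7181*(-1/1347250) - 320460) = 1/(7181/1347250 - 320460) = 1/(-431739727819/1347250) = -1347250/431739727819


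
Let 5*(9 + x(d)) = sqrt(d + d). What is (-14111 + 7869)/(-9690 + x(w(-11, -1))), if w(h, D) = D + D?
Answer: 1513528950/2351765029 + 62420*I/2351765029 ≈ 0.64357 + 2.6542e-5*I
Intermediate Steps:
w(h, D) = 2*D
x(d) = -9 + sqrt(2)*sqrt(d)/5 (x(d) = -9 + sqrt(d + d)/5 = -9 + sqrt(2*d)/5 = -9 + (sqrt(2)*sqrt(d))/5 = -9 + sqrt(2)*sqrt(d)/5)
(-14111 + 7869)/(-9690 + x(w(-11, -1))) = (-14111 + 7869)/(-9690 + (-9 + sqrt(2)*sqrt(2*(-1))/5)) = -6242/(-9690 + (-9 + sqrt(2)*sqrt(-2)/5)) = -6242/(-9690 + (-9 + sqrt(2)*(I*sqrt(2))/5)) = -6242/(-9690 + (-9 + 2*I/5)) = -6242*25*(-9699 - 2*I/5)/2351765029 = -156050*(-9699 - 2*I/5)/2351765029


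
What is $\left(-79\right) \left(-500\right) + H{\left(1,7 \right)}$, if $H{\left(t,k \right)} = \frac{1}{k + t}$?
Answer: $\frac{316001}{8} \approx 39500.0$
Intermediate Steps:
$\left(-79\right) \left(-500\right) + H{\left(1,7 \right)} = \left(-79\right) \left(-500\right) + \frac{1}{7 + 1} = 39500 + \frac{1}{8} = \frac{316001}{8}$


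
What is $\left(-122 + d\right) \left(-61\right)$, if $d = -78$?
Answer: $12200$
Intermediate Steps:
$\left(-122 + d\right) \left(-61\right) = \left(-122 - 78\right) \left(-61\right) = \left(-200\right) \left(-61\right) = 12200$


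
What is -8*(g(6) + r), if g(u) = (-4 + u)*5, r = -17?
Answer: 56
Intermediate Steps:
g(u) = -20 + 5*u
-8*(g(6) + r) = -8*((-20 + 5*6) - 17) = -8*((-20 + 30) - 17) = -8*(10 - 17) = -8*(-7) = 56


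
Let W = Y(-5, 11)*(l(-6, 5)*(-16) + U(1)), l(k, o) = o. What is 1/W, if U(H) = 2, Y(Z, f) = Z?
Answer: 1/390 ≈ 0.0025641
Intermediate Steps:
W = 390 (W = -5*(5*(-16) + 2) = -5*(-80 + 2) = -5*(-78) = 390)
1/W = 1/390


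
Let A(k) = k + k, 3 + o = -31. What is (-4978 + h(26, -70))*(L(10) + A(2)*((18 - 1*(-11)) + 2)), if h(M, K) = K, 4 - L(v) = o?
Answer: -817776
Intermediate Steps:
o = -34 (o = -3 - 31 = -34)
L(v) = 38 (L(v) = 4 - 1*(-34) = 4 + 34 = 38)
A(k) = 2*k
(-4978 + h(26, -70))*(L(10) + A(2)*((18 - 1*(-11)) + 2)) = (-4978 - 70)*(38 + (2*2)*((18 - 1*(-11)) + 2)) = -5048*(38 + 4*((18 + 11) + 2)) = -5048*(38 + 4*(29 + 2)) = -5048*(38 + 4*31) = -5048*(38 + 124) = -5048*162 = -817776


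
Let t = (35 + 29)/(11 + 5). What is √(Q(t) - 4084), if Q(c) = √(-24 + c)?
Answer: √(-4084 + 2*I*√5) ≈ 0.035 + 63.906*I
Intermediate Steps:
t = 4 (t = 64/16 = 64*(1/16) = 4)
√(Q(t) - 4084) = √(√(-24 + 4) - 4084) = √(√(-20) - 4084) = √(2*I*√5 - 4084) = √(-4084 + 2*I*√5)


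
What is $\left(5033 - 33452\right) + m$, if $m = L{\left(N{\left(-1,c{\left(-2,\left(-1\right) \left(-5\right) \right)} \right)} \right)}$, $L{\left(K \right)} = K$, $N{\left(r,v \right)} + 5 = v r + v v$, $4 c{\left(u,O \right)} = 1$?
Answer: $- \frac{454787}{16} \approx -28424.0$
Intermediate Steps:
$c{\left(u,O \right)} = \frac{1}{4}$ ($c{\left(u,O \right)} = \frac{1}{4} \cdot 1 = \frac{1}{4}$)
$N{\left(r,v \right)} = -5 + v^{2} + r v$ ($N{\left(r,v \right)} = -5 + \left(v r + v v\right) = -5 + \left(r v + v^{2}\right) = -5 + \left(v^{2} + r v\right) = -5 + v^{2} + r v$)
$m = - \frac{83}{16}$ ($m = -5 + \left(\frac{1}{4}\right)^{2} - \frac{1}{4} = -5 + \frac{1}{16} - \frac{1}{4} = - \frac{83}{16} \approx -5.1875$)
$\left(5033 - 33452\right) + m = \left(5033 - 33452\right) - \frac{83}{16} = -28419 - \frac{83}{16} = - \frac{454787}{16}$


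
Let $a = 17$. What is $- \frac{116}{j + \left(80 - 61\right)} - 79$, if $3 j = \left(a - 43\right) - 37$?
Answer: $-21$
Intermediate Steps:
$j = -21$ ($j = \frac{\left(17 - 43\right) - 37}{3} = \frac{-26 - 37}{3} = \frac{1}{3} \left(-63\right) = -21$)
$- \frac{116}{j + \left(80 - 61\right)} - 79 = - \frac{116}{-21 + \left(80 - 61\right)} - 79 = - \frac{116}{-21 + 19} - 79 = - \frac{116}{-2} - 79 = \left(-116\right) \left(- \frac{1}{2}\right) - 79 = 58 - 79 = -21$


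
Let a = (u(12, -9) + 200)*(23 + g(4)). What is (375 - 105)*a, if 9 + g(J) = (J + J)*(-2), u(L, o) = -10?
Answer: -102600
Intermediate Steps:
g(J) = -9 - 4*J (g(J) = -9 + (J + J)*(-2) = -9 + (2*J)*(-2) = -9 - 4*J)
a = -380 (a = (-10 + 200)*(23 + (-9 - 4*4)) = 190*(23 + (-9 - 16)) = 190*(23 - 25) = 190*(-2) = -380)
(375 - 105)*a = (375 - 105)*(-380) = 270*(-380) = -102600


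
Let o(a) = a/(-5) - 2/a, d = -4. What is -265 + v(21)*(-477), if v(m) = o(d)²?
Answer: -107113/100 ≈ -1071.1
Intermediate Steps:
o(a) = -2/a - a/5 (o(a) = a*(-⅕) - 2/a = -a/5 - 2/a = -2/a - a/5)
v(m) = 169/100 (v(m) = (-2/(-4) - ⅕*(-4))² = (-2*(-¼) + ⅘)² = (½ + ⅘)² = (13/10)² = 169/100)
-265 + v(21)*(-477) = -265 + (169/100)*(-477) = -265 - 80613/100 = -107113/100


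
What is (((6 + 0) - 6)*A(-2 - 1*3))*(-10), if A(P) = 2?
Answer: 0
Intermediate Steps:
(((6 + 0) - 6)*A(-2 - 1*3))*(-10) = (((6 + 0) - 6)*2)*(-10) = ((6 - 6)*2)*(-10) = (0*2)*(-10) = 0*(-10) = 0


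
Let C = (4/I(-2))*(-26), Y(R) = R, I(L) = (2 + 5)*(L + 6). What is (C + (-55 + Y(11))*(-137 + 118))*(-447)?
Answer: -2604222/7 ≈ -3.7203e+5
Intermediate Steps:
I(L) = 42 + 7*L (I(L) = 7*(6 + L) = 42 + 7*L)
C = -26/7 (C = (4/(42 + 7*(-2)))*(-26) = (4/(42 - 14))*(-26) = (4/28)*(-26) = (4*(1/28))*(-26) = (⅐)*(-26) = -26/7 ≈ -3.7143)
(C + (-55 + Y(11))*(-137 + 118))*(-447) = (-26/7 + (-55 + 11)*(-137 + 118))*(-447) = (-26/7 - 44*(-19))*(-447) = (-26/7 + 836)*(-447) = (5826/7)*(-447) = -2604222/7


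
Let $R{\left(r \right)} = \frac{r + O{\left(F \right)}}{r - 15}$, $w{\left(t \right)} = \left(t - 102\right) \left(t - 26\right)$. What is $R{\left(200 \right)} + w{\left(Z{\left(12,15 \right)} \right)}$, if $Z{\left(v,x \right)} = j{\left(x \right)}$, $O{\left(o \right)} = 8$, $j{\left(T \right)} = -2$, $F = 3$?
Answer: $\frac{538928}{185} \approx 2913.1$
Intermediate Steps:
$Z{\left(v,x \right)} = -2$
$w{\left(t \right)} = \left(-102 + t\right) \left(-26 + t\right)$
$R{\left(r \right)} = \frac{8 + r}{-15 + r}$ ($R{\left(r \right)} = \frac{r + 8}{r - 15} = \frac{8 + r}{-15 + r}$)
$R{\left(200 \right)} + w{\left(Z{\left(12,15 \right)} \right)} = \frac{8 + 200}{-15 + 200} + \left(2652 + \left(-2\right)^{2} - -256\right) = \frac{1}{185} \cdot 208 + \left(2652 + 4 + 256\right) = \frac{1}{185} \cdot 208 + 2912 = \frac{208}{185} + 2912 = \frac{538928}{185}$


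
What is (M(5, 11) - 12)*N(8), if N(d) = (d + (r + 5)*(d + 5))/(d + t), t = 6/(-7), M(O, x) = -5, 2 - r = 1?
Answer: -5117/25 ≈ -204.68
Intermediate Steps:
r = 1 (r = 2 - 1*1 = 2 - 1 = 1)
t = -6/7 (t = 6*(-⅐) = -6/7 ≈ -0.85714)
N(d) = (30 + 7*d)/(-6/7 + d) (N(d) = (d + (1 + 5)*(d + 5))/(d - 6/7) = (d + 6*(5 + d))/(-6/7 + d) = (d + (30 + 6*d))/(-6/7 + d) = (30 + 7*d)/(-6/7 + d))
(M(5, 11) - 12)*N(8) = (-5 - 12)*(7*(30 + 7*8)/(-6 + 7*8)) = -119*(30 + 56)/(-6 + 56) = -119*86/50 = -17*301/25 = -5117/25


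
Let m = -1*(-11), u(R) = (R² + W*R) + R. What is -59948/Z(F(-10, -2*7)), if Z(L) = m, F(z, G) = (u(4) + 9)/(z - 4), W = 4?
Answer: -59948/11 ≈ -5449.8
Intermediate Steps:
u(R) = R² + 5*R (u(R) = (R² + 4*R) + R = R² + 5*R)
m = 11
F(z, G) = 45/(-4 + z) (F(z, G) = (4*(5 + 4) + 9)/(z - 4) = (4*9 + 9)/(-4 + z) = (36 + 9)/(-4 + z) = 45/(-4 + z))
Z(L) = 11
-59948/Z(F(-10, -2*7)) = -59948/11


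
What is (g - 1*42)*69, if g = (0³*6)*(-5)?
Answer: -2898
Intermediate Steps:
g = 0 (g = (0*6)*(-5) = 0*(-5) = 0)
(g - 1*42)*69 = (0 - 1*42)*69 = (0 - 42)*69 = -42*69 = -2898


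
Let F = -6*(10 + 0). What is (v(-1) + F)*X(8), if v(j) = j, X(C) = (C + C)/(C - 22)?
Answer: 488/7 ≈ 69.714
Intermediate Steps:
X(C) = 2*C/(-22 + C) (X(C) = (2*C)/(-22 + C) = 2*C/(-22 + C))
F = -60 (F = -6*10 = -60)
(v(-1) + F)*X(8) = (-1 - 60)*(2*8/(-22 + 8)) = -122*8/(-14) = -122*8*(-1)/14 = -61*(-8/7) = 488/7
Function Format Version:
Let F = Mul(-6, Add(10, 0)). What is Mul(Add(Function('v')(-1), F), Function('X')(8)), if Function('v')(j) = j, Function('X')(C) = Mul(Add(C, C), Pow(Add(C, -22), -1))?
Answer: Rational(488, 7) ≈ 69.714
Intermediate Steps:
Function('X')(C) = Mul(2, C, Pow(Add(-22, C), -1)) (Function('X')(C) = Mul(Mul(2, C), Pow(Add(-22, C), -1)) = Mul(2, C, Pow(Add(-22, C), -1)))
F = -60 (F = Mul(-6, 10) = -60)
Mul(Add(Function('v')(-1), F), Function('X')(8)) = Mul(Add(-1, -60), Mul(2, 8, Pow(Add(-22, 8), -1))) = Mul(-61, Mul(2, 8, Pow(-14, -1))) = Mul(-61, Mul(2, 8, Rational(-1, 14))) = Mul(-61, Rational(-8, 7)) = Rational(488, 7)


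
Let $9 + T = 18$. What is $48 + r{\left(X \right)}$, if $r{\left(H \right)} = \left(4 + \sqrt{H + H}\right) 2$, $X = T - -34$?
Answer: $56 + 2 \sqrt{86} \approx 74.547$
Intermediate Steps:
$T = 9$ ($T = -9 + 18 = 9$)
$X = 43$ ($X = 9 - -34 = 9 + 34 = 43$)
$r{\left(H \right)} = 8 + 2 \sqrt{2} \sqrt{H}$ ($r{\left(H \right)} = \left(4 + \sqrt{2 H}\right) 2 = \left(4 + \sqrt{2} \sqrt{H}\right) 2 = 8 + 2 \sqrt{2} \sqrt{H}$)
$48 + r{\left(X \right)} = 48 + \left(8 + 2 \sqrt{2} \sqrt{43}\right) = 48 + \left(8 + 2 \sqrt{86}\right) = 56 + 2 \sqrt{86}$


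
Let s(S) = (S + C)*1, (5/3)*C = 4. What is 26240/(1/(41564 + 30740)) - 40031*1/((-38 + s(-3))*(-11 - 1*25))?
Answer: 13182141157925/6948 ≈ 1.8973e+9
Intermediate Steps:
C = 12/5 (C = (⅗)*4 = 12/5 ≈ 2.4000)
s(S) = 12/5 + S (s(S) = (S + 12/5)*1 = (12/5 + S)*1 = 12/5 + S)
26240/(1/(41564 + 30740)) - 40031*1/((-38 + s(-3))*(-11 - 1*25)) = 26240/(1/(41564 + 30740)) - 40031*1/((-38 + (12/5 - 3))*(-11 - 1*25)) = 26240/(1/72304) - 40031*1/((-38 - ⅗)*(-11 - 25)) = 26240/(1/72304) - 40031/((-193/5*(-36))) = 26240*72304 - 40031/6948/5 = 1897256960 - 40031*5/6948 = 1897256960 - 200155/6948 = 13182141157925/6948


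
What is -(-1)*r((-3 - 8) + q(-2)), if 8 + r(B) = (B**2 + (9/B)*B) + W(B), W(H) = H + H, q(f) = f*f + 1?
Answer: 25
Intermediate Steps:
q(f) = 1 + f**2 (q(f) = f**2 + 1 = 1 + f**2)
W(H) = 2*H
r(B) = 1 + B**2 + 2*B (r(B) = -8 + ((B**2 + (9/B)*B) + 2*B) = -8 + ((B**2 + 9) + 2*B) = -8 + ((9 + B**2) + 2*B) = -8 + (9 + B**2 + 2*B) = 1 + B**2 + 2*B)
-(-1)*r((-3 - 8) + q(-2)) = -(-1)*(1 + ((-3 - 8) + (1 + (-2)**2))**2 + 2*((-3 - 8) + (1 + (-2)**2))) = -(-1)*(1 + (-11 + (1 + 4))**2 + 2*(-11 + (1 + 4))) = -(-1)*(1 + (-11 + 5)**2 + 2*(-11 + 5)) = -(-1)*(1 + (-6)**2 + 2*(-6)) = -(-1)*(1 + 36 - 12) = -(-1)*25 = -1*(-25) = 25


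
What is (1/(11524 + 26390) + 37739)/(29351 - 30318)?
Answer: -1430836447/36662838 ≈ -39.027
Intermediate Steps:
(1/(11524 + 26390) + 37739)/(29351 - 30318) = (1/37914 + 37739)/(-967) = (1/37914 + 37739)*(-1/967) = (1430836447/37914)*(-1/967) = -1430836447/36662838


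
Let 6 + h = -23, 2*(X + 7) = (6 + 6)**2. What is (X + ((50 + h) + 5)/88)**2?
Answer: 8254129/1936 ≈ 4263.5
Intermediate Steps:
X = 65 (X = -7 + (6 + 6)**2/2 = -7 + (1/2)*12**2 = -7 + (1/2)*144 = -7 + 72 = 65)
h = -29 (h = -6 - 23 = -29)
(X + ((50 + h) + 5)/88)**2 = (65 + ((50 - 29) + 5)/88)**2 = (65 + (21 + 5)*(1/88))**2 = (65 + 26*(1/88))**2 = (65 + 13/44)**2 = (2873/44)**2 = 8254129/1936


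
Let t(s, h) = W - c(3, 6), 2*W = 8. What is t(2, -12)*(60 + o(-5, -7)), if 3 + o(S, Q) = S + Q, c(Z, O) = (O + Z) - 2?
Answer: -135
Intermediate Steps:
c(Z, O) = -2 + O + Z
W = 4 (W = (½)*8 = 4)
t(s, h) = -3 (t(s, h) = 4 - (-2 + 6 + 3) = 4 - 1*7 = 4 - 7 = -3)
o(S, Q) = -3 + Q + S (o(S, Q) = -3 + (S + Q) = -3 + (Q + S) = -3 + Q + S)
t(2, -12)*(60 + o(-5, -7)) = -3*(60 + (-3 - 7 - 5)) = -3*(60 - 15) = -3*45 = -135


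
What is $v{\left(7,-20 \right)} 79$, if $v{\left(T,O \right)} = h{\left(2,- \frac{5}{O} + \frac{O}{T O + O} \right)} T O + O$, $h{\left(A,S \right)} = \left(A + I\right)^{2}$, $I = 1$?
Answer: $-101120$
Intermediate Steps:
$h{\left(A,S \right)} = \left(1 + A\right)^{2}$ ($h{\left(A,S \right)} = \left(A + 1\right)^{2} = \left(1 + A\right)^{2}$)
$v{\left(T,O \right)} = O + 9 O T$ ($v{\left(T,O \right)} = \left(1 + 2\right)^{2} T O + O = 3^{2} T O + O = 9 T O + O = 9 O T + O = O + 9 O T$)
$v{\left(7,-20 \right)} 79 = - 20 \left(1 + 9 \cdot 7\right) 79 = - 20 \left(1 + 63\right) 79 = \left(-20\right) 64 \cdot 79 = \left(-1280\right) 79 = -101120$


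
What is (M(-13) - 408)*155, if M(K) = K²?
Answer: -37045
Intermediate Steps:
(M(-13) - 408)*155 = ((-13)² - 408)*155 = (169 - 408)*155 = -239*155 = -37045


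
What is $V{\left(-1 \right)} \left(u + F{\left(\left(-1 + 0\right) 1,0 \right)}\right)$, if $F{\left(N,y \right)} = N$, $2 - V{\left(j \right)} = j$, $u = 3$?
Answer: $6$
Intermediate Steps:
$V{\left(j \right)} = 2 - j$
$V{\left(-1 \right)} \left(u + F{\left(\left(-1 + 0\right) 1,0 \right)}\right) = \left(2 - -1\right) \left(3 + \left(-1 + 0\right) 1\right) = \left(2 + 1\right) \left(3 - 1\right) = 3 \left(3 - 1\right) = 3 \cdot 2 = 6$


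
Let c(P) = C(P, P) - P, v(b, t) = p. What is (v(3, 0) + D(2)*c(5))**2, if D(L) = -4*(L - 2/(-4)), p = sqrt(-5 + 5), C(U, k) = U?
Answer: 0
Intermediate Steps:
p = 0 (p = sqrt(0) = 0)
v(b, t) = 0
D(L) = -2 - 4*L (D(L) = -4*(L - 2*(-1/4)) = -4*(L + 1/2) = -4*(1/2 + L) = -2 - 4*L)
c(P) = 0 (c(P) = P - P = 0)
(v(3, 0) + D(2)*c(5))**2 = (0 + (-2 - 4*2)*0)**2 = (0 + (-2 - 8)*0)**2 = (0 - 10*0)**2 = (0 + 0)**2 = 0**2 = 0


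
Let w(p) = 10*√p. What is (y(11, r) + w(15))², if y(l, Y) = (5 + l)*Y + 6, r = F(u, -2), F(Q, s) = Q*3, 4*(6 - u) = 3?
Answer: 68064 + 5160*√15 ≈ 88049.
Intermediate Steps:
u = 21/4 (u = 6 - ¼*3 = 6 - ¾ = 21/4 ≈ 5.2500)
F(Q, s) = 3*Q
r = 63/4 (r = 3*(21/4) = 63/4 ≈ 15.750)
y(l, Y) = 6 + Y*(5 + l) (y(l, Y) = Y*(5 + l) + 6 = 6 + Y*(5 + l))
(y(11, r) + w(15))² = ((6 + 5*(63/4) + (63/4)*11) + 10*√15)² = ((6 + 315/4 + 693/4) + 10*√15)² = (258 + 10*√15)²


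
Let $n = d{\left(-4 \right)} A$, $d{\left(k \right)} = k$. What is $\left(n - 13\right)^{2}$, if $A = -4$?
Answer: $9$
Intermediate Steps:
$n = 16$ ($n = \left(-4\right) \left(-4\right) = 16$)
$\left(n - 13\right)^{2} = \left(16 - 13\right)^{2} = 3^{2} = 9$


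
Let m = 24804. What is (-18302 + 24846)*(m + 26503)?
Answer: 335753008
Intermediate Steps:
(-18302 + 24846)*(m + 26503) = (-18302 + 24846)*(24804 + 26503) = 6544*51307 = 335753008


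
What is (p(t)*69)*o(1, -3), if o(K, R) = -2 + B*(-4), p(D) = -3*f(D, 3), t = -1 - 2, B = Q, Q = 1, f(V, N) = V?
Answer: -3726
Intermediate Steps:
B = 1
t = -3
p(D) = -3*D
o(K, R) = -6 (o(K, R) = -2 + 1*(-4) = -2 - 4 = -6)
(p(t)*69)*o(1, -3) = (-3*(-3)*69)*(-6) = (9*69)*(-6) = 621*(-6) = -3726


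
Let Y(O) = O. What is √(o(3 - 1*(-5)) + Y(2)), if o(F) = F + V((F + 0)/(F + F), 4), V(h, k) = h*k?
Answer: 2*√3 ≈ 3.4641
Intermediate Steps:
o(F) = 2 + F (o(F) = F + ((F + 0)/(F + F))*4 = F + (F/((2*F)))*4 = F + (F*(1/(2*F)))*4 = F + (½)*4 = F + 2 = 2 + F)
√(o(3 - 1*(-5)) + Y(2)) = √((2 + (3 - 1*(-5))) + 2) = √((2 + (3 + 5)) + 2) = √((2 + 8) + 2) = √(10 + 2) = √12 = 2*√3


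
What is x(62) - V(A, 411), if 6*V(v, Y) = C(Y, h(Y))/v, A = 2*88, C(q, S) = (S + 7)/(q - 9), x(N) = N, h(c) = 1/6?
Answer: 157918421/2547072 ≈ 62.000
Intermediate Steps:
h(c) = ⅙
C(q, S) = (7 + S)/(-9 + q)
A = 176
V(v, Y) = 43/(36*v*(-9 + Y)) (V(v, Y) = (((7 + ⅙)/(-9 + Y))/v)/6 = (((43/6)/(-9 + Y))/v)/6 = ((43/(6*(-9 + Y)))/v)/6 = (43/(6*v*(-9 + Y)))/6 = 43/(36*v*(-9 + Y)))
x(62) - V(A, 411) = 62 - 43/(36*176*(-9 + 411)) = 62 - 43/(36*176*402) = 62 - 1*43/2547072 = 62 - 43/2547072 = 157918421/2547072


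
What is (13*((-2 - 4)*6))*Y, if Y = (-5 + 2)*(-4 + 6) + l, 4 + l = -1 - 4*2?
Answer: 8892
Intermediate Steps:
l = -13 (l = -4 + (-1 - 4*2) = -4 + (-1 - 8) = -4 - 9 = -13)
Y = -19 (Y = (-5 + 2)*(-4 + 6) - 13 = -3*2 - 13 = -6 - 13 = -19)
(13*((-2 - 4)*6))*Y = (13*((-2 - 4)*6))*(-19) = (13*(-6*6))*(-19) = (13*(-36))*(-19) = -468*(-19) = 8892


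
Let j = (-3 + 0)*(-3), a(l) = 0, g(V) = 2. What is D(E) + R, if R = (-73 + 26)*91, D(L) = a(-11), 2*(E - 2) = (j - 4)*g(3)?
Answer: -4277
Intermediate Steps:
j = 9 (j = -3*(-3) = 9)
E = 7 (E = 2 + ((9 - 4)*2)/2 = 2 + (5*2)/2 = 2 + (½)*10 = 2 + 5 = 7)
D(L) = 0
R = -4277 (R = -47*91 = -4277)
D(E) + R = 0 - 4277 = -4277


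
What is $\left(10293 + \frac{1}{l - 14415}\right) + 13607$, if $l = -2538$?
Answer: $\frac{405176699}{16953} \approx 23900.0$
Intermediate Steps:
$\left(10293 + \frac{1}{l - 14415}\right) + 13607 = \left(10293 + \frac{1}{-2538 - 14415}\right) + 13607 = \left(10293 + \frac{1}{-16953}\right) + 13607 = \left(10293 - \frac{1}{16953}\right) + 13607 = \frac{174497228}{16953} + 13607 = \frac{405176699}{16953}$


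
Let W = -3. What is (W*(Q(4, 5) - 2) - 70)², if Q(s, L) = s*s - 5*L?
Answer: 1369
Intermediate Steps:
Q(s, L) = s² - 5*L
(W*(Q(4, 5) - 2) - 70)² = (-3*((4² - 5*5) - 2) - 70)² = (-3*((16 - 25) - 2) - 70)² = (-3*(-9 - 2) - 70)² = (-3*(-11) - 70)² = (33 - 70)² = (-37)² = 1369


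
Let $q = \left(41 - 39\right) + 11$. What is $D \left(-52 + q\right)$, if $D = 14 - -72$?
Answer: $-3354$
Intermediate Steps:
$D = 86$ ($D = 14 + 72 = 86$)
$q = 13$ ($q = 2 + 11 = 13$)
$D \left(-52 + q\right) = 86 \left(-52 + 13\right) = 86 \left(-39\right) = -3354$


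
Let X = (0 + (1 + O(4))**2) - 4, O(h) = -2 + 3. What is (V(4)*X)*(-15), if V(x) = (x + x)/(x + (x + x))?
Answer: 0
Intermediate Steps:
O(h) = 1
X = 0 (X = (0 + (1 + 1)**2) - 4 = (0 + 2**2) - 4 = (0 + 4) - 4 = 4 - 4 = 0)
V(x) = 2/3 (V(x) = (2*x)/(x + 2*x) = (2*x)/((3*x)) = (2*x)*(1/(3*x)) = 2/3)
(V(4)*X)*(-15) = ((2/3)*0)*(-15) = 0*(-15) = 0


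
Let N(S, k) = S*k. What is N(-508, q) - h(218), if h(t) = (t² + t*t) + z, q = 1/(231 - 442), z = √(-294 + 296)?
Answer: -20054620/211 - √2 ≈ -95047.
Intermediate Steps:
z = √2 ≈ 1.4142
q = -1/211 (q = 1/(-211) = -1/211 ≈ -0.0047393)
h(t) = √2 + 2*t² (h(t) = (t² + t*t) + √2 = (t² + t²) + √2 = 2*t² + √2 = √2 + 2*t²)
N(-508, q) - h(218) = -508*(-1/211) - (√2 + 2*218²) = 508/211 - (√2 + 2*47524) = 508/211 - (√2 + 95048) = 508/211 - (95048 + √2) = 508/211 + (-95048 - √2) = -20054620/211 - √2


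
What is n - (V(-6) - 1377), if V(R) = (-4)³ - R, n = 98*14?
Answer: 2807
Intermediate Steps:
n = 1372
V(R) = -64 - R
n - (V(-6) - 1377) = 1372 - ((-64 - 1*(-6)) - 1377) = 1372 - ((-64 + 6) - 1377) = 1372 - (-58 - 1377) = 1372 - 1*(-1435) = 1372 + 1435 = 2807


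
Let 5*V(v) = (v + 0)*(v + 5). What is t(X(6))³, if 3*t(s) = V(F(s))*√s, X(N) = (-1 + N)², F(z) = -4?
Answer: -64/27 ≈ -2.3704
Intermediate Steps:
V(v) = v*(5 + v)/5 (V(v) = ((v + 0)*(v + 5))/5 = (v*(5 + v))/5 = v*(5 + v)/5)
t(s) = -4*√s/15 (t(s) = (((⅕)*(-4)*(5 - 4))*√s)/3 = (((⅕)*(-4)*1)*√s)/3 = (-4*√s/5)/3 = -4*√s/15)
t(X(6))³ = (-4*√((-1 + 6)²)/15)³ = (-4*√(5²)/15)³ = (-4*√25/15)³ = (-4/15*5)³ = (-4/3)³ = -64/27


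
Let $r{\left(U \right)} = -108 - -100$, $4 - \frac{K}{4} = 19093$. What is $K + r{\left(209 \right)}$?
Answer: $-76364$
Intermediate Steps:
$K = -76356$ ($K = 16 - 76372 = -76356$)
$r{\left(U \right)} = -8$ ($r{\left(U \right)} = -108 + 100 = -8$)
$K + r{\left(209 \right)} = -76356 - 8 = -76364$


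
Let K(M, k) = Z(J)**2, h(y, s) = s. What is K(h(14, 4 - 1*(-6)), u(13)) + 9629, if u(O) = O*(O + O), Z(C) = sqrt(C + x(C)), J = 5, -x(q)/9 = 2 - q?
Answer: 9661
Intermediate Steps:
x(q) = -18 + 9*q (x(q) = -9*(2 - q) = -18 + 9*q)
Z(C) = sqrt(-18 + 10*C) (Z(C) = sqrt(C + (-18 + 9*C)) = sqrt(-18 + 10*C))
u(O) = 2*O**2 (u(O) = O*(2*O) = 2*O**2)
K(M, k) = 32 (K(M, k) = (sqrt(-18 + 10*5))**2 = (sqrt(-18 + 50))**2 = (sqrt(32))**2 = (4*sqrt(2))**2 = 32)
K(h(14, 4 - 1*(-6)), u(13)) + 9629 = 32 + 9629 = 9661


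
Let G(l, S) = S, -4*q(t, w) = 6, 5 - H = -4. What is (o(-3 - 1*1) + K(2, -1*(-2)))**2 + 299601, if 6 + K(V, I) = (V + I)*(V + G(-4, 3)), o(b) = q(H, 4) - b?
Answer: 1199493/4 ≈ 2.9987e+5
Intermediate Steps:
H = 9 (H = 5 - 1*(-4) = 5 + 4 = 9)
q(t, w) = -3/2 (q(t, w) = -1/4*6 = -3/2)
o(b) = -3/2 - b
K(V, I) = -6 + (3 + V)*(I + V) (K(V, I) = -6 + (V + I)*(V + 3) = -6 + (I + V)*(3 + V) = -6 + (3 + V)*(I + V))
(o(-3 - 1*1) + K(2, -1*(-2)))**2 + 299601 = ((-3/2 - (-3 - 1*1)) + (-6 + 2**2 + 3*(-1*(-2)) + 3*2 - 1*(-2)*2))**2 + 299601 = ((-3/2 - (-3 - 1)) + (-6 + 4 + 3*2 + 6 + 2*2))**2 + 299601 = ((-3/2 - 1*(-4)) + (-6 + 4 + 6 + 6 + 4))**2 + 299601 = ((-3/2 + 4) + 14)**2 + 299601 = (5/2 + 14)**2 + 299601 = (33/2)**2 + 299601 = 1089/4 + 299601 = 1199493/4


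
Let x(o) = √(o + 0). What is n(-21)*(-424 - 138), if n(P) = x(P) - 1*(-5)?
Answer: -2810 - 562*I*√21 ≈ -2810.0 - 2575.4*I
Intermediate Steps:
x(o) = √o
n(P) = 5 + √P (n(P) = √P - 1*(-5) = √P + 5 = 5 + √P)
n(-21)*(-424 - 138) = (5 + √(-21))*(-424 - 138) = (5 + I*√21)*(-562) = -2810 - 562*I*√21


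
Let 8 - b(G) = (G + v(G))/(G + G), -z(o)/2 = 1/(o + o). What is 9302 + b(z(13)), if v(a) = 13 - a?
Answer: 18789/2 ≈ 9394.5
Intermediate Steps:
z(o) = -1/o (z(o) = -2/(o + o) = -2*1/(2*o) = -1/o)
b(G) = 8 - 13/(2*G) (b(G) = 8 - (G + (13 - G))/(G + G) = 8 - 13/(2*G))
9302 + b(z(13)) = 9302 + (8 - 13/(2*((-1/13)))) = 9302 + (8 - 13/(2*((-1*1/13)))) = 9302 + (8 - 13/(2*(-1/13))) = 9302 + (8 - 13/2*(-13)) = 9302 + (8 + 169/2) = 9302 + 185/2 = 18789/2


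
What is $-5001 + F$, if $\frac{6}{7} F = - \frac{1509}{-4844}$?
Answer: $- \frac{6920881}{1384} \approx -5000.6$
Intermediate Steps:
$F = \frac{503}{1384}$ ($F = \frac{7 \left(- \frac{1509}{-4844}\right)}{6} = \frac{7 \left(\left(-1509\right) \left(- \frac{1}{4844}\right)\right)}{6} = \frac{7}{6} \cdot \frac{1509}{4844} = \frac{503}{1384} \approx 0.36344$)
$-5001 + F = -5001 + \frac{503}{1384} = - \frac{6920881}{1384}$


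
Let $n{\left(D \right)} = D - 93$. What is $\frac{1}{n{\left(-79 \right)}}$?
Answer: $- \frac{1}{172} \approx -0.005814$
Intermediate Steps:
$n{\left(D \right)} = -93 + D$ ($n{\left(D \right)} = D - 93 = -93 + D$)
$\frac{1}{n{\left(-79 \right)}} = \frac{1}{-93 - 79} = \frac{1}{-172} = - \frac{1}{172}$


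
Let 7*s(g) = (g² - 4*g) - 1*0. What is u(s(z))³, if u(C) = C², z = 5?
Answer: 15625/117649 ≈ 0.13281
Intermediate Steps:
s(g) = -4*g/7 + g²/7 (s(g) = ((g² - 4*g) - 1*0)/7 = ((g² - 4*g) + 0)/7 = (g² - 4*g)/7 = -4*g/7 + g²/7)
u(s(z))³ = (((⅐)*5*(-4 + 5))²)³ = (((⅐)*5*1)²)³ = ((5/7)²)³ = (25/49)³ = 15625/117649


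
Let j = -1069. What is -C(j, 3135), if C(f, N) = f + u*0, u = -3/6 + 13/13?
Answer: 1069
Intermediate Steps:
u = ½ (u = -3*⅙ + 13*(1/13) = -½ + 1 = ½ ≈ 0.50000)
C(f, N) = f (C(f, N) = f + (½)*0 = f + 0 = f)
-C(j, 3135) = -1*(-1069) = 1069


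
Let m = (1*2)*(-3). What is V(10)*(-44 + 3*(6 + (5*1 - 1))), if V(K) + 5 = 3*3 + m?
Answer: 28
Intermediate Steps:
m = -6 (m = 2*(-3) = -6)
V(K) = -2 (V(K) = -5 + (3*3 - 6) = -5 + (9 - 6) = -5 + 3 = -2)
V(10)*(-44 + 3*(6 + (5*1 - 1))) = -2*(-44 + 3*(6 + (5*1 - 1))) = -2*(-44 + 3*(6 + (5 - 1))) = -2*(-44 + 3*(6 + 4)) = -2*(-44 + 3*10) = -2*(-44 + 30) = -2*(-14) = 28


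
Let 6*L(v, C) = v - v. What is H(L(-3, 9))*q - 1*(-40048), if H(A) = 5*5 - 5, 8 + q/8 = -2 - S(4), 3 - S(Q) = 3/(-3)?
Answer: 37808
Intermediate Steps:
S(Q) = 4 (S(Q) = 3 - 3/(-3) = 3 - 3*(-1)/3 = 3 - 1*(-1) = 3 + 1 = 4)
q = -112 (q = -64 + 8*(-2 - 1*4) = -64 + 8*(-2 - 4) = -64 + 8*(-6) = -64 - 48 = -112)
L(v, C) = 0 (L(v, C) = (v - v)/6 = (⅙)*0 = 0)
H(A) = 20 (H(A) = 25 - 5 = 20)
H(L(-3, 9))*q - 1*(-40048) = 20*(-112) - 1*(-40048) = -2240 + 40048 = 37808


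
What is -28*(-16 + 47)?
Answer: -868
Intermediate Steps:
-28*(-16 + 47) = -28*31 = -868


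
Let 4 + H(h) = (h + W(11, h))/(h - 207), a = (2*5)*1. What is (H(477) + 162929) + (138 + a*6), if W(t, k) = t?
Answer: 22021849/135 ≈ 1.6312e+5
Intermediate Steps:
a = 10 (a = 10*1 = 10)
H(h) = -4 + (11 + h)/(-207 + h) (H(h) = -4 + (h + 11)/(h - 207) = -4 + (11 + h)/(-207 + h))
(H(477) + 162929) + (138 + a*6) = ((839 - 3*477)/(-207 + 477) + 162929) + (138 + 10*6) = ((839 - 1431)/270 + 162929) + (138 + 60) = ((1/270)*(-592) + 162929) + 198 = (-296/135 + 162929) + 198 = 21995119/135 + 198 = 22021849/135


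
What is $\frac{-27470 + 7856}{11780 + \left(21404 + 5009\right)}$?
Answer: $- \frac{6538}{12731} \approx -0.51355$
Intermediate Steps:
$\frac{-27470 + 7856}{11780 + \left(21404 + 5009\right)} = - \frac{19614}{11780 + 26413} = - \frac{19614}{38193} = \left(-19614\right) \frac{1}{38193} = - \frac{6538}{12731}$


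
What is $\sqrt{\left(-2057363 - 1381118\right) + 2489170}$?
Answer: $3 i \sqrt{105479} \approx 974.33 i$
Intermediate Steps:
$\sqrt{\left(-2057363 - 1381118\right) + 2489170} = \sqrt{-3438481 + 2489170} = \sqrt{-949311} = 3 i \sqrt{105479}$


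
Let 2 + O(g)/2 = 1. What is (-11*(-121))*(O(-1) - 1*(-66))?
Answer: 85184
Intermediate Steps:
O(g) = -2 (O(g) = -4 + 2*1 = -4 + 2 = -2)
(-11*(-121))*(O(-1) - 1*(-66)) = (-11*(-121))*(-2 - 1*(-66)) = 1331*(-2 + 66) = 1331*64 = 85184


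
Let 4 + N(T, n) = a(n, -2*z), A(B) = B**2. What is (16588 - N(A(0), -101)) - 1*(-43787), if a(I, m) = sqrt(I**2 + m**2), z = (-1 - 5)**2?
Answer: 60379 - sqrt(15385) ≈ 60255.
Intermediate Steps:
z = 36 (z = (-6)**2 = 36)
N(T, n) = -4 + sqrt(5184 + n**2) (N(T, n) = -4 + sqrt(n**2 + (-2*36)**2) = -4 + sqrt(n**2 + (-72)**2) = -4 + sqrt(n**2 + 5184) = -4 + sqrt(5184 + n**2))
(16588 - N(A(0), -101)) - 1*(-43787) = (16588 - (-4 + sqrt(5184 + (-101)**2))) - 1*(-43787) = (16588 - (-4 + sqrt(5184 + 10201))) + 43787 = (16588 - (-4 + sqrt(15385))) + 43787 = (16588 + (4 - sqrt(15385))) + 43787 = (16592 - sqrt(15385)) + 43787 = 60379 - sqrt(15385)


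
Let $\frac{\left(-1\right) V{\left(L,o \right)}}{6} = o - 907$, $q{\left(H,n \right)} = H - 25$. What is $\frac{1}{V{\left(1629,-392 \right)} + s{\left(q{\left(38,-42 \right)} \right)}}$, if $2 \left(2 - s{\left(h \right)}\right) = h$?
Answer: $\frac{2}{15579} \approx 0.00012838$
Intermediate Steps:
$q{\left(H,n \right)} = -25 + H$
$s{\left(h \right)} = 2 - \frac{h}{2}$
$V{\left(L,o \right)} = 5442 - 6 o$ ($V{\left(L,o \right)} = - 6 \left(o - 907\right) = - 6 \left(-907 + o\right) = 5442 - 6 o$)
$\frac{1}{V{\left(1629,-392 \right)} + s{\left(q{\left(38,-42 \right)} \right)}} = \frac{1}{\left(5442 - -2352\right) + \left(2 - \frac{-25 + 38}{2}\right)} = \frac{1}{\left(5442 + 2352\right) + \left(2 - \frac{13}{2}\right)} = \frac{1}{7794 + \left(2 - \frac{13}{2}\right)} = \frac{1}{7794 - \frac{9}{2}} = \frac{1}{\frac{15579}{2}} = \frac{2}{15579}$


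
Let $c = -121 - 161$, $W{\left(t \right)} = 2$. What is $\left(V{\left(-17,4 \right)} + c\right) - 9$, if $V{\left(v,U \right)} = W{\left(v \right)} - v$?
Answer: $-272$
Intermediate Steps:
$V{\left(v,U \right)} = 2 - v$
$c = -282$
$\left(V{\left(-17,4 \right)} + c\right) - 9 = \left(\left(2 - -17\right) - 282\right) - 9 = \left(\left(2 + 17\right) - 282\right) - 9 = \left(19 - 282\right) - 9 = -263 - 9 = -272$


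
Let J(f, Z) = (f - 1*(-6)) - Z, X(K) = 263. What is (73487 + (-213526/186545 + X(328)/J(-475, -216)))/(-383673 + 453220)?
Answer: 3468180917582/3282332214095 ≈ 1.0566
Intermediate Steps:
J(f, Z) = 6 + f - Z (J(f, Z) = (f + 6) - Z = (6 + f) - Z = 6 + f - Z)
(73487 + (-213526/186545 + X(328)/J(-475, -216)))/(-383673 + 453220) = (73487 + (-213526/186545 + 263/(6 - 475 - 1*(-216))))/(-383673 + 453220) = (73487 + (-213526*1/186545 + 263/(6 - 475 + 216)))/69547 = (73487 + (-213526/186545 + 263/(-253)))*(1/69547) = (73487 + (-213526/186545 + 263*(-1/253)))*(1/69547) = (73487 + (-213526/186545 - 263/253))*(1/69547) = (73487 - 103083413/47195885)*(1/69547) = (3468180917582/47195885)*(1/69547) = 3468180917582/3282332214095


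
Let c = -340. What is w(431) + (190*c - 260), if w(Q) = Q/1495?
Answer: -96965269/1495 ≈ -64860.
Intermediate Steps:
w(Q) = Q/1495 (w(Q) = Q*(1/1495) = Q/1495)
w(431) + (190*c - 260) = (1/1495)*431 + (190*(-340) - 260) = 431/1495 + (-64600 - 260) = 431/1495 - 64860 = -96965269/1495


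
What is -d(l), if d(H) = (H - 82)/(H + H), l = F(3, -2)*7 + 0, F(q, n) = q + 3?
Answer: 10/21 ≈ 0.47619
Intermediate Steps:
F(q, n) = 3 + q
l = 42 (l = (3 + 3)*7 + 0 = 6*7 + 0 = 42 + 0 = 42)
d(H) = (-82 + H)/(2*H) (d(H) = (-82 + H)/((2*H)) = (-82 + H)*(1/(2*H)) = (-82 + H)/(2*H))
-d(l) = -(-82 + 42)/(2*42) = -(-40)/(2*42) = -1*(-10/21) = 10/21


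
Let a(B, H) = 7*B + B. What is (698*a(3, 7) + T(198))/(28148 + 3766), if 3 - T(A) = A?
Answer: 5519/10638 ≈ 0.51880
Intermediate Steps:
a(B, H) = 8*B
T(A) = 3 - A
(698*a(3, 7) + T(198))/(28148 + 3766) = (698*(8*3) + (3 - 1*198))/(28148 + 3766) = (698*24 + (3 - 198))/31914 = (16752 - 195)*(1/31914) = 16557*(1/31914) = 5519/10638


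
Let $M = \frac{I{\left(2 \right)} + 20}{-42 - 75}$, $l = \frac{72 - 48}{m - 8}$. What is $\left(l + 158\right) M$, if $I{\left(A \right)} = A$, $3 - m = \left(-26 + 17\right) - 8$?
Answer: $- \frac{3520}{117} \approx -30.085$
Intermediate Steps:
$m = 20$ ($m = 3 - \left(\left(-26 + 17\right) - 8\right) = 3 - \left(-9 - 8\right) = 3 - -17 = 3 + 17 = 20$)
$l = 2$ ($l = \frac{72 - 48}{20 - 8} = \frac{24}{12} = 24 \cdot \frac{1}{12} = 2$)
$M = - \frac{22}{117}$ ($M = \frac{2 + 20}{-42 - 75} = \frac{22}{-117} = 22 \left(- \frac{1}{117}\right) = - \frac{22}{117} \approx -0.18803$)
$\left(l + 158\right) M = \left(2 + 158\right) \left(- \frac{22}{117}\right) = 160 \left(- \frac{22}{117}\right) = - \frac{3520}{117}$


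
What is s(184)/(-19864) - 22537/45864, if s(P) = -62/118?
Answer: -126977891/258420708 ≈ -0.49136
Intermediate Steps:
s(P) = -31/59 (s(P) = -62*1/118 = -31/59)
s(184)/(-19864) - 22537/45864 = -31/59/(-19864) - 22537/45864 = -31/59*(-1/19864) - 22537*1/45864 = 31/1171976 - 22537/45864 = -126977891/258420708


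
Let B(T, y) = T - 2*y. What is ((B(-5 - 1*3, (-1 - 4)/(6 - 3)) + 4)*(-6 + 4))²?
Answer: 16/9 ≈ 1.7778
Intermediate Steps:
((B(-5 - 1*3, (-1 - 4)/(6 - 3)) + 4)*(-6 + 4))² = ((((-5 - 1*3) - 2*(-1 - 4)/(6 - 3)) + 4)*(-6 + 4))² = ((((-5 - 3) - (-10)/3) + 4)*(-2))² = (((-8 - (-10)/3) + 4)*(-2))² = (((-8 - 2*(-5/3)) + 4)*(-2))² = (((-8 + 10/3) + 4)*(-2))² = ((-14/3 + 4)*(-2))² = (-⅔*(-2))² = (4/3)² = 16/9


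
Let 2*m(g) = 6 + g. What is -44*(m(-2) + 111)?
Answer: -4972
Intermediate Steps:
m(g) = 3 + g/2 (m(g) = (6 + g)/2 = 3 + g/2)
-44*(m(-2) + 111) = -44*((3 + (½)*(-2)) + 111) = -44*((3 - 1) + 111) = -44*(2 + 111) = -44*113 = -4972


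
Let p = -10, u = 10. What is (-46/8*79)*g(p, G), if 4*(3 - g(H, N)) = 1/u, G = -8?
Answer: -216223/160 ≈ -1351.4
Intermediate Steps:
g(H, N) = 119/40 (g(H, N) = 3 - 1/4/10 = 3 - 1/4*1/10 = 3 - 1/40 = 119/40)
(-46/8*79)*g(p, G) = (-46/8*79)*(119/40) = (-46*1/8*79)*(119/40) = -23/4*79*(119/40) = -1817/4*119/40 = -216223/160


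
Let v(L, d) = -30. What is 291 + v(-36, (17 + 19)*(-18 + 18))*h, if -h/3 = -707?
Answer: -63339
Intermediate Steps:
h = 2121 (h = -3*(-707) = 2121)
291 + v(-36, (17 + 19)*(-18 + 18))*h = 291 - 30*2121 = 291 - 63630 = -63339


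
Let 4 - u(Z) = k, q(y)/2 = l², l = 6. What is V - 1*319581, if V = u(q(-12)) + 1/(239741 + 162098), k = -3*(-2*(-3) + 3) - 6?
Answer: -128405241415/401839 ≈ -3.1954e+5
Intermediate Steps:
q(y) = 72 (q(y) = 2*6² = 2*36 = 72)
k = -33 (k = -3*(6 + 3) - 6 = -3*9 - 6 = -27 - 6 = -33)
u(Z) = 37 (u(Z) = 4 - 1*(-33) = 4 + 33 = 37)
V = 14868044/401839 (V = 37 + 1/(239741 + 162098) = 37 + 1/401839 = 14868044/401839 ≈ 37.000)
V - 1*319581 = 14868044/401839 - 1*319581 = 14868044/401839 - 319581 = -128405241415/401839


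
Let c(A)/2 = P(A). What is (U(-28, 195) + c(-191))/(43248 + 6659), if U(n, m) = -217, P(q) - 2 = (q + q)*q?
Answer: 145711/49907 ≈ 2.9197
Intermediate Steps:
P(q) = 2 + 2*q**2 (P(q) = 2 + (q + q)*q = 2 + (2*q)*q = 2 + 2*q**2)
c(A) = 4 + 4*A**2 (c(A) = 2*(2 + 2*A**2) = 4 + 4*A**2)
(U(-28, 195) + c(-191))/(43248 + 6659) = (-217 + (4 + 4*(-191)**2))/(43248 + 6659) = (-217 + (4 + 4*36481))/49907 = (-217 + (4 + 145924))*(1/49907) = (-217 + 145928)*(1/49907) = 145711*(1/49907) = 145711/49907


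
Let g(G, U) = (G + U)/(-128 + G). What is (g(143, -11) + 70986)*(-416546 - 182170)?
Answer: -212528613384/5 ≈ -4.2506e+10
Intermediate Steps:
g(G, U) = (G + U)/(-128 + G)
(g(143, -11) + 70986)*(-416546 - 182170) = ((143 - 11)/(-128 + 143) + 70986)*(-416546 - 182170) = (132/15 + 70986)*(-598716) = ((1/15)*132 + 70986)*(-598716) = (44/5 + 70986)*(-598716) = (354974/5)*(-598716) = -212528613384/5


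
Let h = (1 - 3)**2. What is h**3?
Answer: 64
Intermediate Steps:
h = 4 (h = (-2)**2 = 4)
h**3 = 4**3 = 64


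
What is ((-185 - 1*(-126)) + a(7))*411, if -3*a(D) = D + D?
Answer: -26167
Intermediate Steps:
a(D) = -2*D/3 (a(D) = -(D + D)/3 = -2*D/3)
((-185 - 1*(-126)) + a(7))*411 = ((-185 - 1*(-126)) - 2/3*7)*411 = ((-185 + 126) - 14/3)*411 = (-59 - 14/3)*411 = -191/3*411 = -26167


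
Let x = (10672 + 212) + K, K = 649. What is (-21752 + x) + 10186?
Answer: -33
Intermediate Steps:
x = 11533 (x = (10672 + 212) + 649 = 10884 + 649 = 11533)
(-21752 + x) + 10186 = (-21752 + 11533) + 10186 = -10219 + 10186 = -33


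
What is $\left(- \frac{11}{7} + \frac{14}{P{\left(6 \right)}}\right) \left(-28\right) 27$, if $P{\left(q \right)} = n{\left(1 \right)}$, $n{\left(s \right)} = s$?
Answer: $-9396$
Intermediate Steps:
$P{\left(q \right)} = 1$
$\left(- \frac{11}{7} + \frac{14}{P{\left(6 \right)}}\right) \left(-28\right) 27 = \left(- \frac{11}{7} + \frac{14}{1}\right) \left(-28\right) 27 = \left(\left(-11\right) \frac{1}{7} + 14 \cdot 1\right) \left(-28\right) 27 = \left(- \frac{11}{7} + 14\right) \left(-28\right) 27 = \frac{87}{7} \left(-28\right) 27 = \left(-348\right) 27 = -9396$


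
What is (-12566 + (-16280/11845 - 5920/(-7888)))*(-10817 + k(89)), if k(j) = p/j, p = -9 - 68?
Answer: 14130650950623000/103944613 ≈ 1.3594e+8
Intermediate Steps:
p = -77
k(j) = -77/j
(-12566 + (-16280/11845 - 5920/(-7888)))*(-10817 + k(89)) = (-12566 + (-16280/11845 - 5920/(-7888)))*(-10817 - 77/89) = (-12566 + (-16280*1/11845 - 5920*(-1/7888)))*(-10817 - 77*1/89) = (-12566 + (-3256/2369 + 370/493))*(-10817 - 77/89) = (-12566 - 728678/1167917)*(-962790/89) = -14676773700/1167917*(-962790/89) = 14130650950623000/103944613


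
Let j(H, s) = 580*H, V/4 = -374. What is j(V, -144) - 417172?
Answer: -1284852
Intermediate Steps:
V = -1496 (V = 4*(-374) = -1496)
j(V, -144) - 417172 = 580*(-1496) - 417172 = -867680 - 417172 = -1284852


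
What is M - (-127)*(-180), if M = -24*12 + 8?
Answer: -23140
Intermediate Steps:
M = -280 (M = -288 + 8 = -280)
M - (-127)*(-180) = -280 - (-127)*(-180) = -280 - 1*22860 = -280 - 22860 = -23140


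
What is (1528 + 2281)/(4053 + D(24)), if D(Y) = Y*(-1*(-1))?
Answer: 3809/4077 ≈ 0.93427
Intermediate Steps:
D(Y) = Y (D(Y) = Y*1 = Y)
(1528 + 2281)/(4053 + D(24)) = (1528 + 2281)/(4053 + 24) = 3809/4077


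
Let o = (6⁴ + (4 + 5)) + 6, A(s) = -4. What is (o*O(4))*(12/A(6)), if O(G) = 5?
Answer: -19665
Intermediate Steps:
o = 1311 (o = (1296 + 9) + 6 = 1305 + 6 = 1311)
(o*O(4))*(12/A(6)) = (1311*5)*(12/(-4)) = 6555*(12*(-¼)) = 6555*(-3) = -19665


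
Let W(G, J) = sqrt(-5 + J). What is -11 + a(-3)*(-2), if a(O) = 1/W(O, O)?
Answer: -11 + I*sqrt(2)/2 ≈ -11.0 + 0.70711*I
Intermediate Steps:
a(O) = 1/sqrt(-5 + O) (a(O) = 1/(sqrt(-5 + O)) = 1/sqrt(-5 + O))
-11 + a(-3)*(-2) = -11 - 2/sqrt(-5 - 3) = -11 - 2/sqrt(-8) = -11 - I*sqrt(2)/4*(-2) = -11 + I*sqrt(2)/2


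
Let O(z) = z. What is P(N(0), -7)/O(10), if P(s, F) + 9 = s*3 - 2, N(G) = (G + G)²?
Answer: -11/10 ≈ -1.1000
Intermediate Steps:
N(G) = 4*G² (N(G) = (2*G)² = 4*G²)
P(s, F) = -11 + 3*s (P(s, F) = -9 + (s*3 - 2) = -9 + (3*s - 2) = -9 + (-2 + 3*s) = -11 + 3*s)
P(N(0), -7)/O(10) = (-11 + 3*(4*0²))/10 = (-11 + 3*(4*0))*(⅒) = (-11 + 3*0)*(⅒) = (-11 + 0)*(⅒) = -11*⅒ = -11/10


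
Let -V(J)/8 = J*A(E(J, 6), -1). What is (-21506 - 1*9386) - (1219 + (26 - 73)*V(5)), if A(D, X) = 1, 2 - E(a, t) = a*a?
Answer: -33991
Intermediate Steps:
E(a, t) = 2 - a**2 (E(a, t) = 2 - a*a = 2 - a**2)
V(J) = -8*J
(-21506 - 1*9386) - (1219 + (26 - 73)*V(5)) = (-21506 - 1*9386) - (1219 + (26 - 73)*(-8*5)) = (-21506 - 9386) - (1219 - 47*(-40)) = -30892 - (1219 + 1880) = -30892 - 1*3099 = -30892 - 3099 = -33991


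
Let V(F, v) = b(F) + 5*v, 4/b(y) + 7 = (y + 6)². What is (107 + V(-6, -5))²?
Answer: 324900/49 ≈ 6630.6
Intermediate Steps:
b(y) = 4/(-7 + (6 + y)²) (b(y) = 4/(-7 + (y + 6)²) = 4/(-7 + (6 + y)²))
V(F, v) = 4/(-7 + (6 + F)²) + 5*v
(107 + V(-6, -5))² = (107 + (4 + 5*(-5)*(-7 + (6 - 6)²))/(-7 + (6 - 6)²))² = (107 + (4 + 5*(-5)*(-7 + 0²))/(-7 + 0²))² = (107 + (4 + 5*(-5)*(-7 + 0))/(-7 + 0))² = (107 + (4 + 5*(-5)*(-7))/(-7))² = (107 - (4 + 175)/7)² = (107 - ⅐*179)² = (107 - 179/7)² = (570/7)² = 324900/49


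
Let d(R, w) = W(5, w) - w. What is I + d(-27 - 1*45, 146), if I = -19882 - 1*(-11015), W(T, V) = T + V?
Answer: -8862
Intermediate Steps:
d(R, w) = 5 (d(R, w) = (5 + w) - w = 5)
I = -8867 (I = -19882 + 11015 = -8867)
I + d(-27 - 1*45, 146) = -8867 + 5 = -8862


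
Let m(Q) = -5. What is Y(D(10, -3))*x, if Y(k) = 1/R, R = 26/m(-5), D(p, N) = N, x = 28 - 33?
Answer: 25/26 ≈ 0.96154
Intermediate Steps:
x = -5
R = -26/5 (R = 26/(-5) = 26*(-⅕) = -26/5 ≈ -5.2000)
Y(k) = -5/26 (Y(k) = 1/(-26/5) = -5/26)
Y(D(10, -3))*x = -5/26*(-5) = 25/26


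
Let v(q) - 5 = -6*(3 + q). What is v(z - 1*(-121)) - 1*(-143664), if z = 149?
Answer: 142031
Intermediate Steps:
v(q) = -13 - 6*q (v(q) = 5 - 6*(3 + q) = 5 + (-18 - 6*q) = -13 - 6*q)
v(z - 1*(-121)) - 1*(-143664) = (-13 - 6*(149 - 1*(-121))) - 1*(-143664) = (-13 - 6*(149 + 121)) + 143664 = (-13 - 6*270) + 143664 = (-13 - 1620) + 143664 = -1633 + 143664 = 142031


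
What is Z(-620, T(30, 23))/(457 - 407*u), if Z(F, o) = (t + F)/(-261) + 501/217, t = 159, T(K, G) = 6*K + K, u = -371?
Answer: 115399/4288950099 ≈ 2.6906e-5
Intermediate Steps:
T(K, G) = 7*K
Z(F, o) = 32086/18879 - F/261 (Z(F, o) = (159 + F)/(-261) + 501/217 = (159 + F)*(-1/261) + 501*(1/217) = (-53/87 - F/261) + 501/217 = 32086/18879 - F/261)
Z(-620, T(30, 23))/(457 - 407*u) = (32086/18879 - 1/261*(-620))/(457 - 407*(-371)) = (32086/18879 + 620/261)/(457 + 150997) = (230798/56637)/151454 = (230798/56637)*(1/151454) = 115399/4288950099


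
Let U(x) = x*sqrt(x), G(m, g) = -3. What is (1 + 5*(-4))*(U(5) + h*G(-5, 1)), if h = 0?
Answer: -95*sqrt(5) ≈ -212.43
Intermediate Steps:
U(x) = x**(3/2)
(1 + 5*(-4))*(U(5) + h*G(-5, 1)) = (1 + 5*(-4))*(5**(3/2) + 0*(-3)) = (1 - 20)*(5*sqrt(5) + 0) = -95*sqrt(5)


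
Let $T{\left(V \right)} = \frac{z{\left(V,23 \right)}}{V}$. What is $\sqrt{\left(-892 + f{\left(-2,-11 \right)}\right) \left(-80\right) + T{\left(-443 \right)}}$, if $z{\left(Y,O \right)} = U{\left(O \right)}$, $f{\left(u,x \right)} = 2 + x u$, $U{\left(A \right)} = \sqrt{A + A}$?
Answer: $\frac{\sqrt{13627530560 - 443 \sqrt{46}}}{443} \approx 263.51$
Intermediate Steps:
$U{\left(A \right)} = \sqrt{2} \sqrt{A}$ ($U{\left(A \right)} = \sqrt{2 A} = \sqrt{2} \sqrt{A}$)
$f{\left(u,x \right)} = 2 + u x$
$z{\left(Y,O \right)} = \sqrt{2} \sqrt{O}$
$T{\left(V \right)} = \frac{\sqrt{46}}{V}$ ($T{\left(V \right)} = \frac{\sqrt{2} \sqrt{23}}{V} = \frac{\sqrt{46}}{V}$)
$\sqrt{\left(-892 + f{\left(-2,-11 \right)}\right) \left(-80\right) + T{\left(-443 \right)}} = \sqrt{\left(-892 + \left(2 - -22\right)\right) \left(-80\right) + \frac{\sqrt{46}}{-443}} = \sqrt{\left(-892 + \left(2 + 22\right)\right) \left(-80\right) + \sqrt{46} \left(- \frac{1}{443}\right)} = \sqrt{\left(-892 + 24\right) \left(-80\right) - \frac{\sqrt{46}}{443}} = \sqrt{\left(-868\right) \left(-80\right) - \frac{\sqrt{46}}{443}} = \sqrt{69440 - \frac{\sqrt{46}}{443}}$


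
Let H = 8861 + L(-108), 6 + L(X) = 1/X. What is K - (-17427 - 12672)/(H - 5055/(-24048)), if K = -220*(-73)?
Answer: 10262096311276/638849617 ≈ 16063.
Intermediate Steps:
K = 16060
L(X) = -6 + 1/X
H = 956339/108 (H = 8861 + (-6 + 1/(-108)) = 8861 + (-6 - 1/108) = 8861 - 649/108 = 956339/108 ≈ 8855.0)
K - (-17427 - 12672)/(H - 5055/(-24048)) = 16060 - (-17427 - 12672)/(956339/108 - 5055/(-24048)) = 16060 - (-30099)/(956339/108 - 5055*(-1/24048)) = 16060 - (-30099)/(956339/108 + 1685/8016) = 16060 - (-30099)/638849617/72144 = 16060 - (-30099)*72144/638849617 = 16060 - 1*(-2171462256/638849617) = 16060 + 2171462256/638849617 = 10262096311276/638849617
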